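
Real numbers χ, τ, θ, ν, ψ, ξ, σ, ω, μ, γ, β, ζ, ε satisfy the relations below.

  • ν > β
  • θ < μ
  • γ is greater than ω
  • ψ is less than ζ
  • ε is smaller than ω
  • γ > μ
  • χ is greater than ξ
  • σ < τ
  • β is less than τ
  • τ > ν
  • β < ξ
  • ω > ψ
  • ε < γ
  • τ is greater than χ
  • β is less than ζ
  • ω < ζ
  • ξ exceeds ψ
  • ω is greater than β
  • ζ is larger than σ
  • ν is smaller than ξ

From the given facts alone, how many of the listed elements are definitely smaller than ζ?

Directly below ζ: β, ψ, ω, σ.
One step further: ε (5 so far).
No other element is forced below ζ by the given relations, so the count is 5.

5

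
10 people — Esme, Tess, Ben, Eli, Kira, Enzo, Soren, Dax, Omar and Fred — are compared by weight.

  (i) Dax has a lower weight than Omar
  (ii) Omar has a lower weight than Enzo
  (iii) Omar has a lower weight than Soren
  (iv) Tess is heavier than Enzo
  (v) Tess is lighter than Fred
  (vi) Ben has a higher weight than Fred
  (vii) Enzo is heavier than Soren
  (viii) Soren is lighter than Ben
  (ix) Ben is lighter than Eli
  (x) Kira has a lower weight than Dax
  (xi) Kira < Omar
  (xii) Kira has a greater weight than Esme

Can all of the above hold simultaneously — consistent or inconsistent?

The single ordering Esme < Kira < Dax < Omar < Soren < Enzo < Tess < Fred < Ben < Eli satisfies every listed relation, so no contradiction arises.

consistent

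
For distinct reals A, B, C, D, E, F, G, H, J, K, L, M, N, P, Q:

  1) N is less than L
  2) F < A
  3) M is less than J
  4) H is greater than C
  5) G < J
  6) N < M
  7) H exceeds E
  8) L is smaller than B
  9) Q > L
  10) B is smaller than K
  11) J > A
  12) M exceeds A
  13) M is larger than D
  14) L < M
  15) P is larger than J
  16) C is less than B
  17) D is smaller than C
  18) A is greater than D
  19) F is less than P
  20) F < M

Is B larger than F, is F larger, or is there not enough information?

Following every chain through F: above F we get A, M, J, P.
B is not reached, and no chain runs the other way from B to F.
So the given relations leave the order of F and B undetermined.

undetermined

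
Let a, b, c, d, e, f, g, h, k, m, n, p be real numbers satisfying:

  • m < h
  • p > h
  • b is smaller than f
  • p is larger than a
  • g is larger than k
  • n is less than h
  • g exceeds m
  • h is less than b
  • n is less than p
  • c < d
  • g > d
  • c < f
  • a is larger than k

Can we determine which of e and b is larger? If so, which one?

undetermined

Following every chain through e: nothing is chained to e.
b is not reached, and no chain runs the other way from b to e.
So the given relations leave the order of e and b undetermined.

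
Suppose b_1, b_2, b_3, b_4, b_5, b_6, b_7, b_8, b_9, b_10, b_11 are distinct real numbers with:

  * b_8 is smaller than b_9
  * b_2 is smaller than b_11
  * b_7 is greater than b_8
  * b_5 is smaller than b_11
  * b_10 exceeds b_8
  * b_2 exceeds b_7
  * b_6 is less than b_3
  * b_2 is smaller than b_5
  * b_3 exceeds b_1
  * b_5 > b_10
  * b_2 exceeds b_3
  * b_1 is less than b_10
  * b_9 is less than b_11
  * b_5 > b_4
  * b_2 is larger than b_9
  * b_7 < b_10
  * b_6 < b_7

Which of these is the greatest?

b_8 is not greatest since b_8 < b_9; b_6 is not greatest since b_6 < b_7; b_7 is not greatest since b_7 < b_2; b_4 is not greatest since b_4 < b_5; b_9 is not greatest since b_9 < b_11; b_1 is not greatest since b_1 < b_10; b_3 is not greatest since b_3 < b_2; b_2 is not greatest since b_2 < b_11; b_10 is not greatest since b_10 < b_5; b_5 is not greatest since b_5 < b_11.
Only b_11 has nothing above it, so b_11 is the greatest.

b_11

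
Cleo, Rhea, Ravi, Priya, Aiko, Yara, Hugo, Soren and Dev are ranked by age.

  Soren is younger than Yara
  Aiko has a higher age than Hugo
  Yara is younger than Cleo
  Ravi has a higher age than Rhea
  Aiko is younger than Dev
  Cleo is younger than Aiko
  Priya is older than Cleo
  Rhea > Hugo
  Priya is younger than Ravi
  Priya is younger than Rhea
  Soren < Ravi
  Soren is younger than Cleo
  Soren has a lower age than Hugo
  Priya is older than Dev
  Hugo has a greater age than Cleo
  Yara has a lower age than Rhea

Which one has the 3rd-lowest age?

Cleo

The consecutive relations fix a unique order: Soren < Yara < Cleo < Hugo < Aiko < Dev < Priya < Rhea < Ravi.
The 3rd smallest is Cleo.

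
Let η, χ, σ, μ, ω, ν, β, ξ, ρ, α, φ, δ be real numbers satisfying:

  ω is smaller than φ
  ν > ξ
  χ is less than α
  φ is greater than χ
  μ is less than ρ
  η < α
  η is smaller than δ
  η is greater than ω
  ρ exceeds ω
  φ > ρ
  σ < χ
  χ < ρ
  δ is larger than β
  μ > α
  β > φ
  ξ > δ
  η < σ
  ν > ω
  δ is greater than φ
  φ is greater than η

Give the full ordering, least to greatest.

Nothing is placed below ω, so it is least; from there ω < η; η < σ; σ < χ; χ < α; α < μ; μ < ρ; ρ < φ; φ < β; β < δ; δ < ξ; ξ < ν, each given directly.

ω < η < σ < χ < α < μ < ρ < φ < β < δ < ξ < ν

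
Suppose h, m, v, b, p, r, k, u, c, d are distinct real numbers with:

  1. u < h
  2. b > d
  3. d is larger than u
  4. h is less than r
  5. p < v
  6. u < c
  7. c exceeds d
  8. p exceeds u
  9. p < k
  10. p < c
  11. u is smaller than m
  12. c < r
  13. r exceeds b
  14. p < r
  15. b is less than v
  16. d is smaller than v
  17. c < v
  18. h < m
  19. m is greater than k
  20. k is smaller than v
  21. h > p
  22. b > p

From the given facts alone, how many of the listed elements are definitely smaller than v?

The elements the relations force below v are u, p, k, d, b, c — no chain reaches any other.
That is 6.

6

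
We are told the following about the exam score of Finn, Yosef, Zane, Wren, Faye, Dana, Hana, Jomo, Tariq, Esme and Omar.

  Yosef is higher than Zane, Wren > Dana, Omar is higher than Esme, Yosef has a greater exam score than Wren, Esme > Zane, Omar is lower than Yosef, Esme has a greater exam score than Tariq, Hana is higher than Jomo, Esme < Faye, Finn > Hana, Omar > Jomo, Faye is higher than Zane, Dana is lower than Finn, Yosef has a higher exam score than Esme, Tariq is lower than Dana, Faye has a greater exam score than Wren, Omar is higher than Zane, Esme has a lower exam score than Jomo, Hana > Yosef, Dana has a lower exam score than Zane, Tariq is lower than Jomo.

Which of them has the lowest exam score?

Tariq

Dana is not least since Tariq < Dana; Zane is not least since Dana < Zane; Wren is not least since Dana < Wren; Esme is not least since Zane < Esme; Jomo is not least since Tariq < Jomo; Omar is not least since Esme < Omar; Yosef is not least since Wren < Yosef; Hana is not least since Jomo < Hana; Finn is not least since Hana < Finn; Faye is not least since Wren < Faye.
Only Tariq has nothing below it, so Tariq is the lowest exam score.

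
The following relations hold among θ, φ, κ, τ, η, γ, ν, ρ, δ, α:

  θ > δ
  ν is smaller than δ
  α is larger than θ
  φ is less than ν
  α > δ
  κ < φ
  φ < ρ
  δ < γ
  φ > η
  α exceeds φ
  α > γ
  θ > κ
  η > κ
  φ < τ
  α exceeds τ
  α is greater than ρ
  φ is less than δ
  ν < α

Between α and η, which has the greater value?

η < φ and φ < ν give η < ν.
Then ν < δ extends the chain to δ.
Then δ < γ extends the chain to γ.
Then γ < α extends the chain to α.
So η < α; α is the larger of the two.

α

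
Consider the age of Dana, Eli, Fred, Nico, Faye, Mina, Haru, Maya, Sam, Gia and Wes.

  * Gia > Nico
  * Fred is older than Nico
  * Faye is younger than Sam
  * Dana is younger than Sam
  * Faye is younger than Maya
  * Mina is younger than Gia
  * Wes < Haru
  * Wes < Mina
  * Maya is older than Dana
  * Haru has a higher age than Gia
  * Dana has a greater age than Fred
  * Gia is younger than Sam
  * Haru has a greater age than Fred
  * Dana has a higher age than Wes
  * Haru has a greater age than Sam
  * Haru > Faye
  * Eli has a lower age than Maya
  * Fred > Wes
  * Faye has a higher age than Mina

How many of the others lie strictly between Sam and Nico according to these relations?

3

Chaining upward from Nico reaches: Fred, Dana, Gia, Maya, Haru.
Chaining downward from Sam reaches: Wes, Fred, Dana, Mina, Faye, Gia.
Strictly between Nico and Sam are those in both lists: Fred, Dana, Gia — 3 elements.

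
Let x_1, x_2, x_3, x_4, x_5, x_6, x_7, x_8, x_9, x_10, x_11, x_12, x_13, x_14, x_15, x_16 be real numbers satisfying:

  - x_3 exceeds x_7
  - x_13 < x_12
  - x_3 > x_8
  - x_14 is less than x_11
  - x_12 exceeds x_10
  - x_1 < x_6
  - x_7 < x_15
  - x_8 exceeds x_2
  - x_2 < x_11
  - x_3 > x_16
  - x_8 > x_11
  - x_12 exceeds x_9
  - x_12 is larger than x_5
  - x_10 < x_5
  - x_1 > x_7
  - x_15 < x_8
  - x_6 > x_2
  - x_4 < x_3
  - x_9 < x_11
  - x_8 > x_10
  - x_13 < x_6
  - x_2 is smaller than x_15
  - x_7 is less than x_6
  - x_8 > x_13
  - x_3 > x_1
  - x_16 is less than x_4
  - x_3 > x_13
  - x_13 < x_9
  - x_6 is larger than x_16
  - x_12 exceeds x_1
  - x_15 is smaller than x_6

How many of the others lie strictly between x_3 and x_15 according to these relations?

The relations place x_15 below x_3. An element lies strictly between them when it is forced above x_15 and also forced below x_3.
Above x_15: {x_8, x_6}. Below x_3: {x_13, x_14, x_7, x_2, x_9, x_1, x_10, x_16, x_11, x_4, x_8}.
Intersection: {x_8} — 1.

1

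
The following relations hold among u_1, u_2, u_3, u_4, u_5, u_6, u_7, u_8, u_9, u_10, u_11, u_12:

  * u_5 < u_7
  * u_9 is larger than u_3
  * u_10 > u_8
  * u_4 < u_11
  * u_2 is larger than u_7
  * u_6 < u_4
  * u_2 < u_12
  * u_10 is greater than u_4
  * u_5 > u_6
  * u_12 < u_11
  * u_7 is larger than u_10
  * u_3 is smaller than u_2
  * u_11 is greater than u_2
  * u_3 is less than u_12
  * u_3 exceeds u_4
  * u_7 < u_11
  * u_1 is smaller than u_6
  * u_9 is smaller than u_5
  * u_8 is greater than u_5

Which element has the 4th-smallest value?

u_3

The consecutive relations fix a unique order: u_1 < u_6 < u_4 < u_3 < u_9 < u_5 < u_8 < u_10 < u_7 < u_2 < u_12 < u_11.
The 4th smallest is u_3.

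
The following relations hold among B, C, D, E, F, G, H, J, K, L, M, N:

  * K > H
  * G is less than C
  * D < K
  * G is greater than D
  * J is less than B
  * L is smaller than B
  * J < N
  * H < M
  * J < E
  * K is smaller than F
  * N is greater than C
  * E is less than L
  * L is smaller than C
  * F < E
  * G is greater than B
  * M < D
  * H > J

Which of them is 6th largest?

E

Chaining the given pairs: J < H < M < D < K < F < E < L < B < G < C < N.
Counting 6 from the largest end gives E.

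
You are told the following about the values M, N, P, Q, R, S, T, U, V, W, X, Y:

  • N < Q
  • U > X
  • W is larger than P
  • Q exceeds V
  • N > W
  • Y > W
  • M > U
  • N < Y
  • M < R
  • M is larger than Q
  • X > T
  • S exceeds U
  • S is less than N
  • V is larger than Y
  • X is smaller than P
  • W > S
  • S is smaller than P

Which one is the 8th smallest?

Y

The consecutive relations fix a unique order: T < X < U < S < P < W < N < Y < V < Q < M < R.
Counting 8 from the smallest end gives Y.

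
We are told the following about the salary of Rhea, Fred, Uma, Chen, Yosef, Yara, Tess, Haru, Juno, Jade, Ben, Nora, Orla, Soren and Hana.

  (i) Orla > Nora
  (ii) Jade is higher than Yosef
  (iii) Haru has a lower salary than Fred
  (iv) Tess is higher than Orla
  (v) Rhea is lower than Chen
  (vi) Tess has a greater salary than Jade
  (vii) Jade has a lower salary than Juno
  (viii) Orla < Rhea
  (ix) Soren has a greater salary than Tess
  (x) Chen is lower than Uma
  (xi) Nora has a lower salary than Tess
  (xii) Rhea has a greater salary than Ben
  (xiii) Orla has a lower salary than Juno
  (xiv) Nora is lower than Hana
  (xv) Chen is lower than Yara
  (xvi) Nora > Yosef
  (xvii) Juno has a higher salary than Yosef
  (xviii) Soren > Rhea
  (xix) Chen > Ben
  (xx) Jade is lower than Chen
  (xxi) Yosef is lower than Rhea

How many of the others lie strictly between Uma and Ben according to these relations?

2

The relations place Ben below Uma. An element lies strictly between them when it is forced above Ben and also forced below Uma.
Above Ben: {Rhea, Chen, Soren, Yara}. Below Uma: {Yosef, Nora, Orla, Jade, Rhea, Chen}.
Intersection: {Rhea, Chen} — 2.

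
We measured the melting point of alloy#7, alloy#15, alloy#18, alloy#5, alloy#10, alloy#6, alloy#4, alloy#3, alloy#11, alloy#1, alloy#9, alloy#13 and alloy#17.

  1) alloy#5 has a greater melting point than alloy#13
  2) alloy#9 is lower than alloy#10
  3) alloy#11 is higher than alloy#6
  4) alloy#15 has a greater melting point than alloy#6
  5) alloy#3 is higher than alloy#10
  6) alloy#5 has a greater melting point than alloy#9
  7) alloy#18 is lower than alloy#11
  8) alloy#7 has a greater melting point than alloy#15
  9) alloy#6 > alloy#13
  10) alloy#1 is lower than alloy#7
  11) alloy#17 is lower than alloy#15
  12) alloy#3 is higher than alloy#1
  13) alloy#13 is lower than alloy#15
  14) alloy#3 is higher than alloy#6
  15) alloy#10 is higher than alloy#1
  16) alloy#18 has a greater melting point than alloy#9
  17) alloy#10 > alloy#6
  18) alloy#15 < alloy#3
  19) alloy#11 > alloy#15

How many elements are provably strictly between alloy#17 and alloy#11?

1

The relations place alloy#17 below alloy#11. An element lies strictly between them when it is forced above alloy#17 and also forced below alloy#11.
Above alloy#17: {alloy#15, alloy#3, alloy#7}. Below alloy#11: {alloy#9, alloy#13, alloy#6, alloy#15, alloy#18}.
Intersection: {alloy#15} — 1.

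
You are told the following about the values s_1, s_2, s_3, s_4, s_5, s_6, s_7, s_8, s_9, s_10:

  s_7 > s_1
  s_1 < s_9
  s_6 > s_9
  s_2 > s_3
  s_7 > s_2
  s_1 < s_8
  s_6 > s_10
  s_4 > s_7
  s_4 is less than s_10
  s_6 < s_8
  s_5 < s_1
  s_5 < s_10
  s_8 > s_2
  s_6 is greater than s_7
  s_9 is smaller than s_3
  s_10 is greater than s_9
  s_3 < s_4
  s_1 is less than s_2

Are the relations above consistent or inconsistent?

Every relation is compatible with s_5 < s_1 < s_9 < s_3 < s_2 < s_7 < s_4 < s_10 < s_6 < s_8; the set is consistent.

consistent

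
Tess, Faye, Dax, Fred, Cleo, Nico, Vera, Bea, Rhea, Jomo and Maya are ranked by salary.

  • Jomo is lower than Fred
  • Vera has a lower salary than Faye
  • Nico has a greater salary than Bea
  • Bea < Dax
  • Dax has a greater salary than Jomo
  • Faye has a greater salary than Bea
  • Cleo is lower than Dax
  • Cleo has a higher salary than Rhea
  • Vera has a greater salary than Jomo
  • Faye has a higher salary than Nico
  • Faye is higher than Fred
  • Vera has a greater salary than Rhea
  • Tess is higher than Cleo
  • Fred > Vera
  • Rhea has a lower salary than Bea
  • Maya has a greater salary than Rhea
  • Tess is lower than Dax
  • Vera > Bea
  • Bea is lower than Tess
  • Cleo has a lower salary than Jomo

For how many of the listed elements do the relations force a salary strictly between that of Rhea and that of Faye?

The relations place Rhea below Faye. An element lies strictly between them when it is forced above Rhea and also forced below Faye.
Above Rhea: {Cleo, Maya, Jomo, Bea, Vera, Tess, Dax, Nico, Fred}. Below Faye: {Cleo, Jomo, Bea, Vera, Nico, Fred}.
Intersection: {Cleo, Jomo, Bea, Vera, Nico, Fred} — 6.

6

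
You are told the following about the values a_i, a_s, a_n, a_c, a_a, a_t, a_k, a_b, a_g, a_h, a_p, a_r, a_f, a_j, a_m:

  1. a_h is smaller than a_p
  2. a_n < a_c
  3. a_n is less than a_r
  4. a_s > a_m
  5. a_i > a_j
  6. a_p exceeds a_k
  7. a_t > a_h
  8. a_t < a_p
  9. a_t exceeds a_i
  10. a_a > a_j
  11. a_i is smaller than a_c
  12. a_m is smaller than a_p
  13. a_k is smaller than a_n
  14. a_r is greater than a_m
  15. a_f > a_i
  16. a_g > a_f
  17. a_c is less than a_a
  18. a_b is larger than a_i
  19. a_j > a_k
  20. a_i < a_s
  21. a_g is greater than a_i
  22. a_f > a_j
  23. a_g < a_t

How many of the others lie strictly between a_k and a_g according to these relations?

Chaining upward from a_k reaches: a_n, a_j, a_i, a_f, a_c, a_r, a_t, a_s, a_a, a_p, a_b.
Chaining downward from a_g reaches: a_j, a_i, a_f.
Strictly between a_k and a_g are those in both lists: a_j, a_i, a_f — 3 elements.

3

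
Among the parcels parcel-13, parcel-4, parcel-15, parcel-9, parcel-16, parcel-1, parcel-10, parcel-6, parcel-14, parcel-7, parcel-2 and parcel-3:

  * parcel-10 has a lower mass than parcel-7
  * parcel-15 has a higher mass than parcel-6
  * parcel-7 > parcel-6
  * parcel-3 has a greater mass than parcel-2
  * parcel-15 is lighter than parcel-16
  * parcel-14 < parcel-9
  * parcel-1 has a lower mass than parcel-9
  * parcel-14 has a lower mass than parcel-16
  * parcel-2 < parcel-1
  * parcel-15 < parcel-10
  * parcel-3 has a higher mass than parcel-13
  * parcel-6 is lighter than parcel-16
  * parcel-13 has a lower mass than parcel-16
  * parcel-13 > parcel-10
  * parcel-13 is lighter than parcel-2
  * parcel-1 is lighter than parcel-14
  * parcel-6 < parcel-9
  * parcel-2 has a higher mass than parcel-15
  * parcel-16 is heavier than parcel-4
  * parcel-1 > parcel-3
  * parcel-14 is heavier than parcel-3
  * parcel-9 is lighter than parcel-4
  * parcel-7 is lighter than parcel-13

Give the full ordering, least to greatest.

Each adjacent pair is fixed by a given relation: parcel-6 < parcel-15; parcel-15 < parcel-10; parcel-10 < parcel-7; parcel-7 < parcel-13; parcel-13 < parcel-2; parcel-2 < parcel-3; parcel-3 < parcel-1; parcel-1 < parcel-14; parcel-14 < parcel-9; parcel-9 < parcel-4; parcel-4 < parcel-16. Chaining them end to end gives the full order.

parcel-6 < parcel-15 < parcel-10 < parcel-7 < parcel-13 < parcel-2 < parcel-3 < parcel-1 < parcel-14 < parcel-9 < parcel-4 < parcel-16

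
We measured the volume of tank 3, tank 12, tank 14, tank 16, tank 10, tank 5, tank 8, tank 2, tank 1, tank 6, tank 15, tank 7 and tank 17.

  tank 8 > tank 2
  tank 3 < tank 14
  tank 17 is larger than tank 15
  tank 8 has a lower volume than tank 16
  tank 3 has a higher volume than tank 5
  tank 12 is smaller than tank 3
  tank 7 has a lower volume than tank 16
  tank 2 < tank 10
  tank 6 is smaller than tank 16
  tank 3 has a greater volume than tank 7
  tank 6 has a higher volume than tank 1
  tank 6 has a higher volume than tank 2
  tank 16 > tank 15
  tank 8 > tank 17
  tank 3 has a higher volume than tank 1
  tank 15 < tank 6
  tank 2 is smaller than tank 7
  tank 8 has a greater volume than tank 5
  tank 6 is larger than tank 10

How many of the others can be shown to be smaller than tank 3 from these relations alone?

5

From tank 3 the given relations immediately reach tank 7, tank 5, tank 1, tank 12.
From those, tank 2 — 5 in total.
No other element is forced below tank 3 by the given relations, so the count is 5.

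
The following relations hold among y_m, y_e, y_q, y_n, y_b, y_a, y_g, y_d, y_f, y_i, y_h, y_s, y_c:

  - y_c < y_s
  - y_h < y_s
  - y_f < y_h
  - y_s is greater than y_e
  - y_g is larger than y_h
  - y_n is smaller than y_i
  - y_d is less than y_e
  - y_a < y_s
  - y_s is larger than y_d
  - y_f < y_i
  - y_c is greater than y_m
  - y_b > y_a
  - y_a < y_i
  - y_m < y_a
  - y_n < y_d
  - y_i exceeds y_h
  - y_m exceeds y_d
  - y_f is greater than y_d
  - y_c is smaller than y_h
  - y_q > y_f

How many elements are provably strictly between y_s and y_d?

6

The relations place y_d below y_s. An element lies strictly between them when it is forced above y_d and also forced below y_s.
Above y_d: {y_e, y_m, y_a, y_f, y_c, y_h, y_q, y_i, y_g, y_b}. Below y_s: {y_n, y_e, y_m, y_a, y_f, y_c, y_h}.
Intersection: {y_e, y_m, y_a, y_f, y_c, y_h} — 6.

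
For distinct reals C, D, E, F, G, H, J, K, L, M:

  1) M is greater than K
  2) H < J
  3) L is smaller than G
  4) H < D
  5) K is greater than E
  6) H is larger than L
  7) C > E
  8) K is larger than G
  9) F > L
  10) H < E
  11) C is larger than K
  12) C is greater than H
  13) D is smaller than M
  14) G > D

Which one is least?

L

H is not least since L < H; D is not least since H < D; G is not least since L < G; E is not least since H < E; K is not least since E < K; J is not least since H < J; F is not least since L < F; C is not least since K < C; M is not least since D < M.
Only L has nothing below it, so L is the least.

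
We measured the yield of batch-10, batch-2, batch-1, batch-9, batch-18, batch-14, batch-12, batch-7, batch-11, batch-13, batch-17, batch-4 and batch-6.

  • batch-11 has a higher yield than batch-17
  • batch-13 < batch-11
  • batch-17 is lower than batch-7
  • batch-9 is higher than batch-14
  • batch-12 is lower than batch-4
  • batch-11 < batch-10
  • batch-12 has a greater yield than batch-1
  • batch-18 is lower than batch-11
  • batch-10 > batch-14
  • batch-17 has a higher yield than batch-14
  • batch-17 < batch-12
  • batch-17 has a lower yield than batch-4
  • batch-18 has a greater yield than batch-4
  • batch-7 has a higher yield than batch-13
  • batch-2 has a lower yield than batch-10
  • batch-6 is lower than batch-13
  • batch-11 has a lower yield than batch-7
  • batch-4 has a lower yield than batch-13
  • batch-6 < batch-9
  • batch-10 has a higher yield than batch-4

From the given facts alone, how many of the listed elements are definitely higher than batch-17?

Directly above batch-17: batch-12, batch-4, batch-11, batch-7.
One step further: batch-13, batch-18, batch-10 (7 so far).
No other element is forced above batch-17 by the given relations, so the count is 7.

7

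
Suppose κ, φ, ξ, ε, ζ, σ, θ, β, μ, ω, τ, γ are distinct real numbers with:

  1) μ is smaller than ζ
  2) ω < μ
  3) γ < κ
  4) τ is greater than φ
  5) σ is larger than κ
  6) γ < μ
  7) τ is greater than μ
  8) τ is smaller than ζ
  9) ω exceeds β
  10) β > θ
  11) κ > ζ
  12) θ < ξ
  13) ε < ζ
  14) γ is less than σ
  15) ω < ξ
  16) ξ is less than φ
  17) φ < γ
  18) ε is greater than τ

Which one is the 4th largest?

Chaining the given pairs: θ < β < ω < ξ < φ < γ < μ < τ < ε < ζ < κ < σ.
The 4th largest is ε.

ε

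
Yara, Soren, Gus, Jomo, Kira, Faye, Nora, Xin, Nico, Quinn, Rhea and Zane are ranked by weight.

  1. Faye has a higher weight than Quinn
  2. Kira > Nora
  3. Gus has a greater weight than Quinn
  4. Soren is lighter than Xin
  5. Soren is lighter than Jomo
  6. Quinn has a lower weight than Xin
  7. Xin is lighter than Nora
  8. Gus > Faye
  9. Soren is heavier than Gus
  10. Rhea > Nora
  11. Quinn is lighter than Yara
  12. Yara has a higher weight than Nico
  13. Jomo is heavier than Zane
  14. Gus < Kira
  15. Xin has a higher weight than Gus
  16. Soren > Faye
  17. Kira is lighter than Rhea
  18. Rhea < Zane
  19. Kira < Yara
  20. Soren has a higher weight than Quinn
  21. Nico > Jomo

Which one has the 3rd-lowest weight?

Gus

The consecutive relations fix a unique order: Quinn < Faye < Gus < Soren < Xin < Nora < Kira < Rhea < Zane < Jomo < Nico < Yara.
Counting 3 from the smallest end gives Gus.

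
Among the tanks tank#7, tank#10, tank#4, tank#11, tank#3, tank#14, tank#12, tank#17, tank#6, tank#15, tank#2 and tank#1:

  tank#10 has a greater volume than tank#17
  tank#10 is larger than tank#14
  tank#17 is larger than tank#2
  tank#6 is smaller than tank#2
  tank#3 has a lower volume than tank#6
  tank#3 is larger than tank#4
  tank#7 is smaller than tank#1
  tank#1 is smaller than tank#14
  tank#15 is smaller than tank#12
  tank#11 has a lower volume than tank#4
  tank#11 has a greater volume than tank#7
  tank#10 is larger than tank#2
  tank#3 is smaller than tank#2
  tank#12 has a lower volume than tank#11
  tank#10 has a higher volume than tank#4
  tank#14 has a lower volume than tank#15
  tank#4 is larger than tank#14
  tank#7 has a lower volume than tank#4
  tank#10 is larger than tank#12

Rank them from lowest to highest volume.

Each adjacent pair is fixed by a given relation: tank#7 < tank#1; tank#1 < tank#14; tank#14 < tank#15; tank#15 < tank#12; tank#12 < tank#11; tank#11 < tank#4; tank#4 < tank#3; tank#3 < tank#6; tank#6 < tank#2; tank#2 < tank#17; tank#17 < tank#10. Chaining them end to end gives the full order.

tank#7 < tank#1 < tank#14 < tank#15 < tank#12 < tank#11 < tank#4 < tank#3 < tank#6 < tank#2 < tank#17 < tank#10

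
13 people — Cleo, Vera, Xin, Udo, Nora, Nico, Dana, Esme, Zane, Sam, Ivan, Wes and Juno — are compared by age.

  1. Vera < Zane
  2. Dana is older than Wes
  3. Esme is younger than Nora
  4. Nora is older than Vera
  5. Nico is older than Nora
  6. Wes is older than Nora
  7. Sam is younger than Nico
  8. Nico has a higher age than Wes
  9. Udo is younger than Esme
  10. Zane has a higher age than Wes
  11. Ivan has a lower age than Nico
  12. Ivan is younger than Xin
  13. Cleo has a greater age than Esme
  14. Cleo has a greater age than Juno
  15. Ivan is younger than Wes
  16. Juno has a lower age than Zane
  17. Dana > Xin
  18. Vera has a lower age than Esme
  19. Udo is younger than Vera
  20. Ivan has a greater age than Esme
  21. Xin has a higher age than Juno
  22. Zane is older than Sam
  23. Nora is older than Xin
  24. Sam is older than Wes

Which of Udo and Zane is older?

Zane

Udo < Vera and Vera < Esme give Udo < Esme.
With Esme < Ivan: Udo < Vera < Esme < Ivan.
With Ivan < Xin: Udo < Vera < Esme < Ivan < Xin.
With Xin < Nora: Udo < Vera < Esme < Ivan < Xin < Nora.
With Nora < Wes: Udo < Vera < Esme < Ivan < Xin < Nora < Wes.
With Wes < Sam: Udo < Vera < Esme < Ivan < Xin < Nora < Wes < Sam.
With Sam < Zane: Udo < Vera < Esme < Ivan < Xin < Nora < Wes < Sam < Zane.
So Udo < Zane; Zane is the older of the two.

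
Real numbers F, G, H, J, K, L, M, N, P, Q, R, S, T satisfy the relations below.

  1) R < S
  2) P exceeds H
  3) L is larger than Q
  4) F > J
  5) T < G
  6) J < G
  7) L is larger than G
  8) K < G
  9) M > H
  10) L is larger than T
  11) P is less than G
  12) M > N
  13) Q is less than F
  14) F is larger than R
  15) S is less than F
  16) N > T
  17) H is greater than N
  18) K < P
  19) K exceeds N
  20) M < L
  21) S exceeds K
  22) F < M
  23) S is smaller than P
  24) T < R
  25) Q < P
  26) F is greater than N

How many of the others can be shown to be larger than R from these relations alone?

6

From R the given relations immediately reach S, F.
From those, P, M — 4 in total.
From those, G, L — 6 in total.
Nothing else is reachable above R; 6 in all.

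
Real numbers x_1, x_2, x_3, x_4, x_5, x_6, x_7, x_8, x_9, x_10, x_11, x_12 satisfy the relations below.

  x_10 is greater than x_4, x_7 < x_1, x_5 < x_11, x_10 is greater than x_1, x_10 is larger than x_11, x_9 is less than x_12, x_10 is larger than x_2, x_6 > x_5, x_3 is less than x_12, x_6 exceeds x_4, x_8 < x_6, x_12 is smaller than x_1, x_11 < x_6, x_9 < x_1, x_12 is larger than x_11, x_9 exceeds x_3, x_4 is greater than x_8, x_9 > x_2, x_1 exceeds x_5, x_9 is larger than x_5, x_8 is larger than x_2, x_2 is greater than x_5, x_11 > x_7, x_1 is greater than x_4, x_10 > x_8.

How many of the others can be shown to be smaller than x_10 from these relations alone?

10

From x_10 the given relations immediately reach x_2, x_8, x_4, x_11, x_1.
From those, x_5, x_7, x_9, x_12 — 9 in total.
From those, x_3 — 10 in total.
No other element is forced below x_10 by the given relations, so the count is 10.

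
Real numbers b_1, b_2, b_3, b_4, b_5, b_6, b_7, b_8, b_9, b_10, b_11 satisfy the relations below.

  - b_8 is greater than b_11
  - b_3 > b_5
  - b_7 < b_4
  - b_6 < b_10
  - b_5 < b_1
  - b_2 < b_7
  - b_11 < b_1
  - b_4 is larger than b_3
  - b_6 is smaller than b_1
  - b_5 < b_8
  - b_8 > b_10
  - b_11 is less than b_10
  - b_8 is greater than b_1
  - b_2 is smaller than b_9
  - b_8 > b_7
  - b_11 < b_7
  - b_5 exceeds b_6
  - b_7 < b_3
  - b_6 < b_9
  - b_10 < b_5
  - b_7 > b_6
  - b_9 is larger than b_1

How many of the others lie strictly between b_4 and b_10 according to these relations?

Chaining upward from b_10 reaches: b_5, b_1, b_3, b_8, b_9.
Chaining downward from b_4 reaches: b_2, b_11, b_6, b_7, b_5, b_3.
Strictly between b_10 and b_4 are those in both lists: b_5, b_3 — 2 elements.

2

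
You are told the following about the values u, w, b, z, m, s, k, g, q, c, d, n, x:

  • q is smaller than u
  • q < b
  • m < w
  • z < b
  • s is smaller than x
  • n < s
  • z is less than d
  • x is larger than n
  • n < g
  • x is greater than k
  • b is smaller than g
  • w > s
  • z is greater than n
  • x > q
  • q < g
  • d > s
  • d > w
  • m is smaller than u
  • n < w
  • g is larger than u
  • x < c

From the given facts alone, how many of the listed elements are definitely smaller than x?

Directly below x: n, q, s, k.
Nothing else is reachable below x; 4 in all.

4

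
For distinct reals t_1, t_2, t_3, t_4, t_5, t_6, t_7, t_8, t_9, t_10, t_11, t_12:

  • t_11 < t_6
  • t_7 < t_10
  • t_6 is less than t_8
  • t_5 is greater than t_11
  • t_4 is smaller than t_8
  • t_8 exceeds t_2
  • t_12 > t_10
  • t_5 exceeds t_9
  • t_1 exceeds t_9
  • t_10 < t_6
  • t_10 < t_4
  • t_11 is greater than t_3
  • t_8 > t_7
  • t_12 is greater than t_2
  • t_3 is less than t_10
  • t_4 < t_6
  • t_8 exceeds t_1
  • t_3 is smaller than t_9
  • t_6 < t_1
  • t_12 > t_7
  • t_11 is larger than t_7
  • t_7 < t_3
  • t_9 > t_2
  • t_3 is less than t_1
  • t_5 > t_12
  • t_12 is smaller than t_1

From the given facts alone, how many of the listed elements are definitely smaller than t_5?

The elements the relations force below t_5 are t_7, t_3, t_11, t_10, t_2, t_9, t_12 — no chain reaches any other.
That is 7.

7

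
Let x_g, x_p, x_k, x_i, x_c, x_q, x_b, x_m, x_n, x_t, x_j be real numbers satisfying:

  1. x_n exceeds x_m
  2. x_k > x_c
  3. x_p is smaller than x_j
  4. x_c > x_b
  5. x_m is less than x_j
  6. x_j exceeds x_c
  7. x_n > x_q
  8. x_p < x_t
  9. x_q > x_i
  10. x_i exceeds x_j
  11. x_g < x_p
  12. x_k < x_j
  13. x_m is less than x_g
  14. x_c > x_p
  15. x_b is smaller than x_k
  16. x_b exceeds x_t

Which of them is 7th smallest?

Chaining the given pairs: x_m < x_g < x_p < x_t < x_b < x_c < x_k < x_j < x_i < x_q < x_n.
Counting 7 from the smallest end gives x_k.

x_k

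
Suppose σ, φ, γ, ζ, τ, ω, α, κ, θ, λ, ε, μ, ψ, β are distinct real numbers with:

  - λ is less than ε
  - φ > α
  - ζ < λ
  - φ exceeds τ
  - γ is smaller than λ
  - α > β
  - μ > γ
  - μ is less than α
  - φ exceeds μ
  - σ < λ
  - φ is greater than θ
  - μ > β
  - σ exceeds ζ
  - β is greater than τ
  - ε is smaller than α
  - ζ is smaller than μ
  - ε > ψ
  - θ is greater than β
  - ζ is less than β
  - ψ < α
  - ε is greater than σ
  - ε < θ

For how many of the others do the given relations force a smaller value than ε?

5

The elements the relations force below ε are ψ, ζ, γ, σ, λ — no chain reaches any other.
That is 5.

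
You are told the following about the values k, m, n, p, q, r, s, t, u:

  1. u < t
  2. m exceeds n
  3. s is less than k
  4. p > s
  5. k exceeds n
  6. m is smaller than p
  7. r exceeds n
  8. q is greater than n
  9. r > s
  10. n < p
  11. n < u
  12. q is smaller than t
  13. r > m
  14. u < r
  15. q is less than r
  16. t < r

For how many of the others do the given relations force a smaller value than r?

6

The elements the relations force below r are n, s, q, u, t, m — no chain reaches any other.
That is 6.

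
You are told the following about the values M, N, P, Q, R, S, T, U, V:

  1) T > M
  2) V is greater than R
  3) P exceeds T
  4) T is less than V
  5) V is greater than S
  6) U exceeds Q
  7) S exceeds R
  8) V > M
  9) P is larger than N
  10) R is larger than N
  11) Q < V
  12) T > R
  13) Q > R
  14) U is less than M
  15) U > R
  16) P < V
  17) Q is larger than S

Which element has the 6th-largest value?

Q

Chaining the given pairs: N < R < S < Q < U < M < T < P < V.
Counting 6 from the largest end gives Q.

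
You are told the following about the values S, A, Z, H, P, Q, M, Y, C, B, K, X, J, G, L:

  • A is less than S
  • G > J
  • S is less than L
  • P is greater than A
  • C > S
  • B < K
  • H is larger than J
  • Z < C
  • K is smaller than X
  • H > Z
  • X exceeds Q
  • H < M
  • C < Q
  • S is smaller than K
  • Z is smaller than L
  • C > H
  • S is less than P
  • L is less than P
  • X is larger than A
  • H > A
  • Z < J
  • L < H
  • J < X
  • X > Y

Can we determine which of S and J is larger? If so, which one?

Following every chain through S: above S we get L, H, C, Q, P, M, K, X; below S we get A.
J is not reached, and no chain runs the other way from J to S.
So the given relations leave the order of S and J undetermined.

undetermined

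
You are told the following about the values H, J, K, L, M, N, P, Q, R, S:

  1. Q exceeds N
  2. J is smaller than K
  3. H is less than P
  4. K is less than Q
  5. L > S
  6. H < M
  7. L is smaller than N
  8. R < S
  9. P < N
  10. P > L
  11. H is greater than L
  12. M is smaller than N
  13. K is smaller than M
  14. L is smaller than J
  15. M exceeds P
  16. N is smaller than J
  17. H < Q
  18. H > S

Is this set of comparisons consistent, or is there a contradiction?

inconsistent

Chaining the given relations yields M < N < J < K, so M < K. But one relation states K < M. These cannot both hold.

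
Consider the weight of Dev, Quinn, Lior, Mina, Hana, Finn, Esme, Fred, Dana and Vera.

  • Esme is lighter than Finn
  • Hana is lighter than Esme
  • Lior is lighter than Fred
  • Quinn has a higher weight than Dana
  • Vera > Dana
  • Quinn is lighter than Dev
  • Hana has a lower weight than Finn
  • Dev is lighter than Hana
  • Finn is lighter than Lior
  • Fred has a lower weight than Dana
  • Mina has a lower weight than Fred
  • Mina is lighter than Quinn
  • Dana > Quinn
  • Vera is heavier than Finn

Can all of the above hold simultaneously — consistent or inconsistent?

Chaining the given relations yields Quinn < Dev < Hana < Esme < Finn < Lior < Fred < Dana, so Quinn < Dana. But one relation states Dana < Quinn. These cannot both hold.

inconsistent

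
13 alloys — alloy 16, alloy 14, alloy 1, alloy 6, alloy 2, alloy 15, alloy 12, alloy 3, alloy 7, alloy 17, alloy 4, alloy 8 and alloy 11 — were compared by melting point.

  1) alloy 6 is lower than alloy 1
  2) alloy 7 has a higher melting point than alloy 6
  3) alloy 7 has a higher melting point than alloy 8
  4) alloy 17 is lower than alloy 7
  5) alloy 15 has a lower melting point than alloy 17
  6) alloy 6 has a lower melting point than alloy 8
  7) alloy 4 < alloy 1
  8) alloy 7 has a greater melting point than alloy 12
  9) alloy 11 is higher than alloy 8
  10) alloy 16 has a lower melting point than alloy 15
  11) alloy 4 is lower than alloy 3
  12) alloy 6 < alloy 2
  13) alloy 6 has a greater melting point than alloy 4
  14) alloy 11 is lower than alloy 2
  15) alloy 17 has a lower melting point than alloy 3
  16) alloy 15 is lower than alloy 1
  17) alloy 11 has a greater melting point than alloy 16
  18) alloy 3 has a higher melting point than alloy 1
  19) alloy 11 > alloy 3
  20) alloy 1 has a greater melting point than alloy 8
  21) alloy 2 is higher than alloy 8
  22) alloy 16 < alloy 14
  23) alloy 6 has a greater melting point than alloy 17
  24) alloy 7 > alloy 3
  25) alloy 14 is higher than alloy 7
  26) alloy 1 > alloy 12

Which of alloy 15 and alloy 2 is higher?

alloy 2

alloy 15 < alloy 17 < alloy 6 < alloy 8 < alloy 1 < alloy 3 < alloy 11 < alloy 2, by transitivity through alloy 17, alloy 6, alloy 8, alloy 1, alloy 3, alloy 11.
So alloy 15 < alloy 2; alloy 2 is the higher of the two.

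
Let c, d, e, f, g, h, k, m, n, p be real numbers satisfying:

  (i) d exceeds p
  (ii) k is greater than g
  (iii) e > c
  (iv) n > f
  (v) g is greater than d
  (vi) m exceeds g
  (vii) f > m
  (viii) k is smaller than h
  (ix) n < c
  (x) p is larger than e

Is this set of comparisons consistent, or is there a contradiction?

inconsistent

We have g < m stated directly, yet also m < f < n < c < e < p < d < g by chaining the others — so m < g. Contradiction.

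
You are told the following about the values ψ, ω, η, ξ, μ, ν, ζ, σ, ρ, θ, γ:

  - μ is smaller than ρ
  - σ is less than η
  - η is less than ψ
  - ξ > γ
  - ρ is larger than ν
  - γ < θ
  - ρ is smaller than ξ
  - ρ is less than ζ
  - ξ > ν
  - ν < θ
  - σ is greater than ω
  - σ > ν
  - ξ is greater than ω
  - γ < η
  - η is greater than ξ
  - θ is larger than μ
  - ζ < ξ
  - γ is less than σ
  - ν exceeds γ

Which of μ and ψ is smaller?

μ

μ < ρ and ρ < ζ give μ < ζ.
With ζ < ξ: μ < ρ < ζ < ξ.
With ξ < η: μ < ρ < ζ < ξ < η.
Then η < ψ extends the chain to ψ.
So μ < ψ; μ is the smaller of the two.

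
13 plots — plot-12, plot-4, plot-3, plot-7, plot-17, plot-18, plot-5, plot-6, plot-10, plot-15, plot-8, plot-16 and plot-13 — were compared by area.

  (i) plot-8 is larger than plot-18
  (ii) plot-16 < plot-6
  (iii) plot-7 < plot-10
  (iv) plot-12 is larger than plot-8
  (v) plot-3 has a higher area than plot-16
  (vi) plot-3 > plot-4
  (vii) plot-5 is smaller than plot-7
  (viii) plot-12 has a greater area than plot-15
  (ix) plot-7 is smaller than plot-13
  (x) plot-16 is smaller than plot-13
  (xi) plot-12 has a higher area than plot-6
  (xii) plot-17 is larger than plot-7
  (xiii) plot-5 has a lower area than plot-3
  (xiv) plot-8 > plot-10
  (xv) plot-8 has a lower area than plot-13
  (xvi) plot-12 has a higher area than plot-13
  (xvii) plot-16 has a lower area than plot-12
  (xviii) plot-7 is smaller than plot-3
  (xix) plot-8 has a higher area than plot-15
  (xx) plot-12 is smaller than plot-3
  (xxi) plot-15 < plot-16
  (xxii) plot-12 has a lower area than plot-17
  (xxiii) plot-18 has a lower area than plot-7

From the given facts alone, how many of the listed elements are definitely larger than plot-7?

Directly above plot-7: plot-10, plot-13, plot-17, plot-3.
One step further: plot-8, plot-12 (6 so far).
Nothing else is reachable above plot-7; 6 in all.

6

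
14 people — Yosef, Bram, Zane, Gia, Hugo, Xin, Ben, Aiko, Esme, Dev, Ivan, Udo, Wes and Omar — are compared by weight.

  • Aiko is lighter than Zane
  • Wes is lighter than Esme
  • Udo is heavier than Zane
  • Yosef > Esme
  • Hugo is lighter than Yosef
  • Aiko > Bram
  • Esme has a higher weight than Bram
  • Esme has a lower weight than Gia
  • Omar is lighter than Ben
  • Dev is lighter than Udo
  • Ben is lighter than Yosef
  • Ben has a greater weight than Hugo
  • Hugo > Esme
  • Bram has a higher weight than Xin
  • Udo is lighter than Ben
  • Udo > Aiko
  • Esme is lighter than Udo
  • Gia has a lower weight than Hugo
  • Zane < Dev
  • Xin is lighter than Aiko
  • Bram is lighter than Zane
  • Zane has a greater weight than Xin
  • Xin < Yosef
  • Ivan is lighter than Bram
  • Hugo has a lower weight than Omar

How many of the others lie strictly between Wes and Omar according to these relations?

The relations place Wes below Omar. An element lies strictly between them when it is forced above Wes and also forced below Omar.
Above Wes: {Esme, Gia, Hugo, Udo, Ben, Yosef}. Below Omar: {Ivan, Xin, Bram, Esme, Gia, Hugo}.
Intersection: {Esme, Gia, Hugo} — 3.

3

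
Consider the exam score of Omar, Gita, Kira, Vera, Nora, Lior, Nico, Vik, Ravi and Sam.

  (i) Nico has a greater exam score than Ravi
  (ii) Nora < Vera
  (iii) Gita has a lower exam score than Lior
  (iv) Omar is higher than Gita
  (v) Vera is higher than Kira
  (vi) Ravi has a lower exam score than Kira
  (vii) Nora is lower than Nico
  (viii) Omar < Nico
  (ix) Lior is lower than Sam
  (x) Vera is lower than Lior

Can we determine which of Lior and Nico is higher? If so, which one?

Following every chain through Lior: above Lior we get Sam; below Lior we get Nora, Ravi, Kira, Gita, Vera.
Nico is not reached, and no chain runs the other way from Nico to Lior.
So the given relations leave the order of Lior and Nico undetermined.

undetermined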